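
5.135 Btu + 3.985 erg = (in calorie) 1295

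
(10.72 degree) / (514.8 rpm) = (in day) 4.017e-08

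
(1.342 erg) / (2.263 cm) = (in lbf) 1.333e-06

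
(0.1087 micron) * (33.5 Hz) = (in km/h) 1.311e-05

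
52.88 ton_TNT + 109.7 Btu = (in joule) 2.213e+11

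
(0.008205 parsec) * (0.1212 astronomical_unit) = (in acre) 1.134e+21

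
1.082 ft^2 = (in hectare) 1.005e-05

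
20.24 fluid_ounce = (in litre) 0.5986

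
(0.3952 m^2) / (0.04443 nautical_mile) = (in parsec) 1.556e-19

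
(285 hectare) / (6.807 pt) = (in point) 3.364e+12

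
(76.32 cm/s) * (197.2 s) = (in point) 4.266e+05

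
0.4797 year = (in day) 175.1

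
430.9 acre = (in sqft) 1.877e+07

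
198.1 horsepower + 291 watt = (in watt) 1.48e+05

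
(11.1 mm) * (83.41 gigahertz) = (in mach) 2.719e+06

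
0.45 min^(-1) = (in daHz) 0.00075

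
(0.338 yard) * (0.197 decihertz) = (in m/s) 0.006089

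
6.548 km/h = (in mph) 4.069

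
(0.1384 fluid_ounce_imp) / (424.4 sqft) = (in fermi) 9.974e+07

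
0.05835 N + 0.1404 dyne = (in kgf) 0.00595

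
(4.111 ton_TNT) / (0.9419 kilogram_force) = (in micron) 1.862e+15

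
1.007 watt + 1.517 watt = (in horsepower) 0.003385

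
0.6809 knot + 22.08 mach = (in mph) 1.682e+04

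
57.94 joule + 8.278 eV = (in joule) 57.94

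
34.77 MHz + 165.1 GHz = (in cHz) 1.651e+13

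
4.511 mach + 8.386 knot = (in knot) 2994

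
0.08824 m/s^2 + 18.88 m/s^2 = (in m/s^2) 18.97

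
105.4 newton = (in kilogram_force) 10.75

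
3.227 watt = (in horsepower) 0.004327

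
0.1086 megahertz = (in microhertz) 1.086e+11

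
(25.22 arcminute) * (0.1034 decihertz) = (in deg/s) 0.004346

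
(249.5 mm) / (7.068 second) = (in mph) 0.07896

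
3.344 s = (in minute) 0.05573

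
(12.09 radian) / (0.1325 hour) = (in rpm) 0.242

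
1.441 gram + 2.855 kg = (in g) 2856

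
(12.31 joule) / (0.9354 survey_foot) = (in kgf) 4.403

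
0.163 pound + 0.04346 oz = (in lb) 0.1657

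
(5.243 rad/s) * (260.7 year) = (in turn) 6.86e+09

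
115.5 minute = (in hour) 1.925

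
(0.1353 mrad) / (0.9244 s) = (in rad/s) 0.0001464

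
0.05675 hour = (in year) 6.478e-06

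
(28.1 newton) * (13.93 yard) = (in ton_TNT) 8.555e-08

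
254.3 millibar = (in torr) 190.7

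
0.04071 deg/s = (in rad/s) 0.0007105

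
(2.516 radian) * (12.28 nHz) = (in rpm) 2.95e-07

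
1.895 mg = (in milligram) 1.895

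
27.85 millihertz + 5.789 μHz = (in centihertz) 2.786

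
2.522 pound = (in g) 1144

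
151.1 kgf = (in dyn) 1.482e+08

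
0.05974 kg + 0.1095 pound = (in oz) 3.859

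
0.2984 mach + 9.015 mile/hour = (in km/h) 380.3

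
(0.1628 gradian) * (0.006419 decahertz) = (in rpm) 0.001568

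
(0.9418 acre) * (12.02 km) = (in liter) 4.581e+10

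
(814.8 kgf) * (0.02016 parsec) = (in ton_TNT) 1.188e+09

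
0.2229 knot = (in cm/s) 11.47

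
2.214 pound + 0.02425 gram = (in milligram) 1.004e+06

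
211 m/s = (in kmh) 759.6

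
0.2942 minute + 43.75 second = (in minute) 1.023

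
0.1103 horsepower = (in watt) 82.25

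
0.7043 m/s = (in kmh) 2.535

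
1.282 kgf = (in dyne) 1.257e+06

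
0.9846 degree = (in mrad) 17.18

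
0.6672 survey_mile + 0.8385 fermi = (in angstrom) 1.074e+13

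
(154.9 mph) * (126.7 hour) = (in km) 3.158e+04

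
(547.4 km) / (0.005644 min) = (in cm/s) 1.616e+08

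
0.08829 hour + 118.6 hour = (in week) 0.7065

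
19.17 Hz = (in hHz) 0.1917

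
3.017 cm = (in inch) 1.188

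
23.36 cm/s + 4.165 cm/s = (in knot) 0.535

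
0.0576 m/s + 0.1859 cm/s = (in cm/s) 5.946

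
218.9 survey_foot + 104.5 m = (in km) 0.1712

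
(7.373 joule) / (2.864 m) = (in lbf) 0.5787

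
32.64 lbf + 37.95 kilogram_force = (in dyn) 5.174e+07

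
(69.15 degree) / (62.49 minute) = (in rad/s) 0.0003219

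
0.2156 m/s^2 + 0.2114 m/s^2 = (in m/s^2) 0.427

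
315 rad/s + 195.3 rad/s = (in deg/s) 2.924e+04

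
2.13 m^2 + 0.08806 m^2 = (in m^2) 2.218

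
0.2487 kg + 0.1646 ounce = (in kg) 0.2534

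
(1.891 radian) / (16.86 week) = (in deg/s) 1.063e-05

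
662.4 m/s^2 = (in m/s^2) 662.4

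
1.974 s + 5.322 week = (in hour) 894.1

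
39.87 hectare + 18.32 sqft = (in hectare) 39.87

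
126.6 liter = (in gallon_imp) 27.85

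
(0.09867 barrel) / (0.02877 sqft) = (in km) 0.005869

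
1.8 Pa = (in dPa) 18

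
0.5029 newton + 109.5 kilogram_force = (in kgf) 109.6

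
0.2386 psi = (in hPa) 16.45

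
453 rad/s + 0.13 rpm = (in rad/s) 453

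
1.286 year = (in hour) 1.127e+04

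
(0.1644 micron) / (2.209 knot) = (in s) 1.447e-07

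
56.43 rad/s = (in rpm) 538.9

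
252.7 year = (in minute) 1.328e+08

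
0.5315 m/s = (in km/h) 1.913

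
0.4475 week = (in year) 0.008582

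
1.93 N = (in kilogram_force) 0.1968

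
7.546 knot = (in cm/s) 388.2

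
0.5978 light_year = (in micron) 5.656e+21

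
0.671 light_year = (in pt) 1.799e+19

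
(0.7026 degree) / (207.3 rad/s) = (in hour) 1.643e-08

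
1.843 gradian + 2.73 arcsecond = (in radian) 0.02896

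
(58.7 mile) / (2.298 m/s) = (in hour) 11.42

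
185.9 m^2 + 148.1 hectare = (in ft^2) 1.594e+07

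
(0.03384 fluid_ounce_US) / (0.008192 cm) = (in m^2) 0.01222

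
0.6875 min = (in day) 0.0004774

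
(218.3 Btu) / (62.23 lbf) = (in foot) 2730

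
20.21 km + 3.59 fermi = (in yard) 2.21e+04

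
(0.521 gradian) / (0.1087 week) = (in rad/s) 1.245e-07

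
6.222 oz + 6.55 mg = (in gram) 176.4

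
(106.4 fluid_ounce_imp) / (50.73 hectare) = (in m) 5.959e-09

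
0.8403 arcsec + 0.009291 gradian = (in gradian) 0.00955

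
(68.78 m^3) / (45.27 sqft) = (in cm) 1635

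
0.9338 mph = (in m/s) 0.4174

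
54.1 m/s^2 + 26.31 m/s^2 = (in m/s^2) 80.41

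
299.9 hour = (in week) 1.785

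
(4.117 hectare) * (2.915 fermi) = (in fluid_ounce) 4.058e-06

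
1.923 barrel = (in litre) 305.7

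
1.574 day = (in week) 0.2249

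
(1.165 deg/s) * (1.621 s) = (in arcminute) 113.3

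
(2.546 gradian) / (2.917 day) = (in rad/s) 1.587e-07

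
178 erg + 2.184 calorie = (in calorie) 2.184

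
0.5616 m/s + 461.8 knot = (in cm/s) 2.381e+04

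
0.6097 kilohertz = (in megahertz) 0.0006097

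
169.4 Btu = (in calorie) 4.272e+04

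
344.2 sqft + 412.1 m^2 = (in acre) 0.1097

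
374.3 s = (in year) 1.187e-05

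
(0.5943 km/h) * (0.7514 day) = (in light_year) 1.133e-12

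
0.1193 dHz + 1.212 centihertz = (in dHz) 0.2405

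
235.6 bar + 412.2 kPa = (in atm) 236.6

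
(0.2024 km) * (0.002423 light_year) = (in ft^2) 4.994e+16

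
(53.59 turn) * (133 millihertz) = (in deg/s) 2566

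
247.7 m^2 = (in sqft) 2666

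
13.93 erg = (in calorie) 3.329e-07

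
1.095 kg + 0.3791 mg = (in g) 1095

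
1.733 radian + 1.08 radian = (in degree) 161.2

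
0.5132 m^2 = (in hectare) 5.132e-05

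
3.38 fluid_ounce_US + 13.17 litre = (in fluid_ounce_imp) 467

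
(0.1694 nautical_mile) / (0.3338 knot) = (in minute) 30.45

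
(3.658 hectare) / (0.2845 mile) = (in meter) 79.89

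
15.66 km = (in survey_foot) 5.138e+04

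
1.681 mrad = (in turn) 0.0002675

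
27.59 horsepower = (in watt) 2.057e+04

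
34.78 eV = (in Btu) 5.282e-21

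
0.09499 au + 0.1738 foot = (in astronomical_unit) 0.09499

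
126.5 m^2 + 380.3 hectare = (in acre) 939.8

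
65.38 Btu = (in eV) 4.305e+23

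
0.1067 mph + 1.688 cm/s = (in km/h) 0.2325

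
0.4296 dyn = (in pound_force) 9.658e-07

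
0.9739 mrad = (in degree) 0.0558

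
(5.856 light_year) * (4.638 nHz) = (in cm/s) 2.57e+10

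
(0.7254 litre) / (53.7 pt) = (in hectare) 3.829e-06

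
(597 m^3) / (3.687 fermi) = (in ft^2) 1.743e+18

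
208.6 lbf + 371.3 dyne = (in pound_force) 208.6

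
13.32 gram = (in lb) 0.02937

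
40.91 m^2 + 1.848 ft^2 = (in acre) 0.01015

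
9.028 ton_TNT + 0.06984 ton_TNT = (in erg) 3.807e+17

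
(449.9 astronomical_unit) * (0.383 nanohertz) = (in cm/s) 2.578e+06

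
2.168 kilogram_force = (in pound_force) 4.78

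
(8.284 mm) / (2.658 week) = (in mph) 1.153e-08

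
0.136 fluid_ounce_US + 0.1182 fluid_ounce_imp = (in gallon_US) 0.00195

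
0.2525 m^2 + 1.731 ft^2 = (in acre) 0.0001021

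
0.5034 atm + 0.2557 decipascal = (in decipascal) 5.101e+05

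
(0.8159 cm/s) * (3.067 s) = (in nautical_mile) 1.351e-05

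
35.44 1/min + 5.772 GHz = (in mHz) 5.772e+12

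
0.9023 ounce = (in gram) 25.58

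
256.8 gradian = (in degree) 231.1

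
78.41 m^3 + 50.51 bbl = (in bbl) 543.7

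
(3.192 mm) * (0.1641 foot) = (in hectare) 1.597e-08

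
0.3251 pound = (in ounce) 5.202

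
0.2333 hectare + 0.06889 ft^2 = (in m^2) 2333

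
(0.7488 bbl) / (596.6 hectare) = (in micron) 0.01995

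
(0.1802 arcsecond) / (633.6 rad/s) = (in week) 2.28e-15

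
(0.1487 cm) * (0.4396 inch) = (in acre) 4.103e-09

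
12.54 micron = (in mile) 7.792e-09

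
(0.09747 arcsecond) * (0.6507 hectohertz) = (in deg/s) 0.001762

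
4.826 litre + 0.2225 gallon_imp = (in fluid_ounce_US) 197.4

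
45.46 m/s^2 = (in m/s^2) 45.46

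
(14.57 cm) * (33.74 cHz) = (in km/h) 0.177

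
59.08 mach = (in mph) 4.5e+04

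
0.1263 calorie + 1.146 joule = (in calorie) 0.4002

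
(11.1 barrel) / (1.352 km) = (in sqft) 0.01405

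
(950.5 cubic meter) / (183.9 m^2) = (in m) 5.169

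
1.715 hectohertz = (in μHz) 1.715e+08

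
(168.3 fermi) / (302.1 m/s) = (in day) 6.448e-21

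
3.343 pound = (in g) 1516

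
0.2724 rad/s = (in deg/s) 15.61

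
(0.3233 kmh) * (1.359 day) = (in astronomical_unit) 7.049e-08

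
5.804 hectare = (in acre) 14.34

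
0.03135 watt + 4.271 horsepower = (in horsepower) 4.271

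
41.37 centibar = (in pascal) 4.137e+04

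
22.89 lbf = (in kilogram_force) 10.38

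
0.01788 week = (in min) 180.2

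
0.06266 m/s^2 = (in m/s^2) 0.06266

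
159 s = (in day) 0.00184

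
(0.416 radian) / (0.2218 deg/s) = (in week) 0.0001777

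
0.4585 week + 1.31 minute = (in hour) 77.05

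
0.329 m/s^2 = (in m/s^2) 0.329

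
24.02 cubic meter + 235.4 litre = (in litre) 2.426e+04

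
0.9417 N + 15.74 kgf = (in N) 155.3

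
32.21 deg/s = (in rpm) 5.368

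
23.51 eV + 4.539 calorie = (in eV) 1.185e+20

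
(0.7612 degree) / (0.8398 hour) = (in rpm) 4.196e-05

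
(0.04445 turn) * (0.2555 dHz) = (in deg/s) 0.4089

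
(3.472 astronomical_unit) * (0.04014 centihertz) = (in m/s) 2.085e+08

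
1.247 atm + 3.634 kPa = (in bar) 1.3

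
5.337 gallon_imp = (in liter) 24.26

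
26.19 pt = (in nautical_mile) 4.989e-06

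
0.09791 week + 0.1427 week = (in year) 0.004614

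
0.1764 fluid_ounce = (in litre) 0.005217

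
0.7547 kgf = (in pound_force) 1.664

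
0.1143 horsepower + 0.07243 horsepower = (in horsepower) 0.1867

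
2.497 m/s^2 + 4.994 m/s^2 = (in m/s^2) 7.491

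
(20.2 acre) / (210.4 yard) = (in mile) 0.264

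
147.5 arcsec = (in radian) 0.0007151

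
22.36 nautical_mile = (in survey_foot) 1.359e+05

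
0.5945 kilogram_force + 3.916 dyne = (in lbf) 1.311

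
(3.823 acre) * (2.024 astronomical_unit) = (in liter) 4.684e+18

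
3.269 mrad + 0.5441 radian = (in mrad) 547.4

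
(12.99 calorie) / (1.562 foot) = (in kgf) 11.64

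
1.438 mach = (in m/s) 489.6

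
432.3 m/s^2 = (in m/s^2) 432.3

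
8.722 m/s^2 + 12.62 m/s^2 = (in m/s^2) 21.34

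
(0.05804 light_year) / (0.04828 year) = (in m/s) 3.606e+08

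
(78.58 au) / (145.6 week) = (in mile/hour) 2.986e+05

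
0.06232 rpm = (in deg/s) 0.3739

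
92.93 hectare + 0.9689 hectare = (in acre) 232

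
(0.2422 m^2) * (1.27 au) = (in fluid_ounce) 1.556e+15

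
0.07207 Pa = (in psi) 1.045e-05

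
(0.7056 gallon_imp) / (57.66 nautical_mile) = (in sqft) 3.233e-07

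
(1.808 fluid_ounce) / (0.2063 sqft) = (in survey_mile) 1.733e-06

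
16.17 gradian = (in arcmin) 873.2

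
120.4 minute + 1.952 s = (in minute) 120.4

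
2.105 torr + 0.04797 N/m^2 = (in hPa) 2.807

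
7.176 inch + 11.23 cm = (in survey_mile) 0.000183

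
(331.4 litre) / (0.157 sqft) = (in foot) 74.54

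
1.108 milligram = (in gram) 0.001108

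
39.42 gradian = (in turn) 0.09855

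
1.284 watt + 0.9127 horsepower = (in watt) 681.9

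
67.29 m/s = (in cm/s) 6729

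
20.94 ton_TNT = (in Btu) 8.304e+07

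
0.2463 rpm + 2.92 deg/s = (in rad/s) 0.07676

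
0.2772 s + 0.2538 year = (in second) 8.004e+06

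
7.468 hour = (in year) 0.0008525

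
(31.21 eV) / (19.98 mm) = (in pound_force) 5.626e-17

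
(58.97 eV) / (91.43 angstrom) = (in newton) 1.033e-09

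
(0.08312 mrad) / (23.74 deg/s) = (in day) 2.322e-09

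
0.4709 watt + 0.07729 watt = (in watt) 0.5482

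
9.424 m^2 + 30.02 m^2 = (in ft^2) 424.6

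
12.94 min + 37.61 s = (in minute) 13.57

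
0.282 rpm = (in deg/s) 1.692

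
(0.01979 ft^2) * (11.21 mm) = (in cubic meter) 2.061e-05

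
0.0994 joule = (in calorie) 0.02376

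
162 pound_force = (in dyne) 7.206e+07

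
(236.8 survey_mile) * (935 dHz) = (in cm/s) 3.563e+09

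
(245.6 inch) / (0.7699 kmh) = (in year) 9.25e-07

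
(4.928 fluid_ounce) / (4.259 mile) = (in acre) 5.254e-12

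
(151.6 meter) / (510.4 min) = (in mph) 0.01107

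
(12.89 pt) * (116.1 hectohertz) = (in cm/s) 5279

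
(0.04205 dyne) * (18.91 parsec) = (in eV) 1.531e+30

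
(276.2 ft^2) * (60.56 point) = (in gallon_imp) 120.6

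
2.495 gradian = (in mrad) 39.19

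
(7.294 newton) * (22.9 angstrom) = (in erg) 0.167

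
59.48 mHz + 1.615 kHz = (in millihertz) 1.615e+06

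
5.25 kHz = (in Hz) 5250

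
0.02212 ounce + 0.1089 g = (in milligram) 736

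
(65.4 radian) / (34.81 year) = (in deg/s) 3.413e-06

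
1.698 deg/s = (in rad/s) 0.02964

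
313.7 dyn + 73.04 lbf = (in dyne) 3.249e+07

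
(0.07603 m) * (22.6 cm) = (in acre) 4.246e-06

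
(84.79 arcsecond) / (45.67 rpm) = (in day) 9.948e-10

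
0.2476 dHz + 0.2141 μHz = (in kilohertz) 2.476e-05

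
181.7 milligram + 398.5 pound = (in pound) 398.5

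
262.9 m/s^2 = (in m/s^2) 262.9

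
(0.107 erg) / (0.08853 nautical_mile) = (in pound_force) 1.467e-11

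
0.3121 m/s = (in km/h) 1.124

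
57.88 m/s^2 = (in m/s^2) 57.88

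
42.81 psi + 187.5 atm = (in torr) 1.447e+05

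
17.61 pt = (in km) 6.212e-06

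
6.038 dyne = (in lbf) 1.357e-05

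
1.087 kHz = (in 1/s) 1087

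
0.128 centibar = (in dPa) 1280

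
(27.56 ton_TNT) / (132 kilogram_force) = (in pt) 2.525e+11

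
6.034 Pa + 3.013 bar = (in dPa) 3.013e+06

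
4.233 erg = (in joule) 4.233e-07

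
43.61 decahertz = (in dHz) 4361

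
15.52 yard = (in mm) 1.419e+04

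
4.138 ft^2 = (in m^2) 0.3844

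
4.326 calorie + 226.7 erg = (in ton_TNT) 4.326e-09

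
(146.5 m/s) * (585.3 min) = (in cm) 5.145e+08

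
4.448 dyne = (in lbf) 1e-05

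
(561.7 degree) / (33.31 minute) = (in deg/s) 0.281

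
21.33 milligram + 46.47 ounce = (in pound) 2.904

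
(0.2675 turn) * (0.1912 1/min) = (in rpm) 0.05115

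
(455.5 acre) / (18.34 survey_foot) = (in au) 2.204e-06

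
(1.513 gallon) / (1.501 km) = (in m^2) 3.816e-06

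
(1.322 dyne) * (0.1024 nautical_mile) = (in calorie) 0.0005992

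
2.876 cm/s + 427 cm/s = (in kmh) 15.48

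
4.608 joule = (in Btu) 0.004368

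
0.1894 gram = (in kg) 0.0001894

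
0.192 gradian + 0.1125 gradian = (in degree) 0.2741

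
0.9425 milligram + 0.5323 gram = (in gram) 0.5332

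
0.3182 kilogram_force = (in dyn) 3.12e+05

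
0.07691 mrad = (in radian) 7.691e-05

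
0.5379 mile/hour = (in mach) 0.0007062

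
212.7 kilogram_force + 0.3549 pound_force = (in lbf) 469.3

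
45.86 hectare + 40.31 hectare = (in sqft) 9.275e+06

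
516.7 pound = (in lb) 516.7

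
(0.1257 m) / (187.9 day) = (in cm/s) 7.743e-07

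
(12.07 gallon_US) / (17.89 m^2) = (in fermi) 2.554e+12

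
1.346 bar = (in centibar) 134.6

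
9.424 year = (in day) 3440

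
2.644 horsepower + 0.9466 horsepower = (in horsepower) 3.591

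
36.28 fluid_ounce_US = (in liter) 1.073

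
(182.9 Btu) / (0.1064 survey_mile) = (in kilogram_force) 114.9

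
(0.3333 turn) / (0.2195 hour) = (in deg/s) 0.1518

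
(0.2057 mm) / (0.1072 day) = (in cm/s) 2.221e-06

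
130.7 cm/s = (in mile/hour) 2.924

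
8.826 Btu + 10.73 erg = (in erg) 9.312e+10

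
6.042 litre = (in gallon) 1.596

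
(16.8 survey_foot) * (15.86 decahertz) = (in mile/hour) 1817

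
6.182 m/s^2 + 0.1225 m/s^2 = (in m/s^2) 6.304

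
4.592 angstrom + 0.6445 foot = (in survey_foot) 0.6445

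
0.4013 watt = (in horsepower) 0.0005382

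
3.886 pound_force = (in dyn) 1.729e+06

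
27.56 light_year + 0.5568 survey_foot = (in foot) 8.554e+17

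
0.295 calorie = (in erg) 1.234e+07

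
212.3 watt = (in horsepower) 0.2847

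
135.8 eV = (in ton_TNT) 5.2e-27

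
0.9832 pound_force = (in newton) 4.373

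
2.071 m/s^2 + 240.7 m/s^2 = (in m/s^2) 242.8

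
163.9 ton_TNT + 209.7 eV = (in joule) 6.858e+11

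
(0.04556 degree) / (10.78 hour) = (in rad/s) 2.049e-08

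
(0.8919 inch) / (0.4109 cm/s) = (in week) 9.116e-06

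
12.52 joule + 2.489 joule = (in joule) 15.01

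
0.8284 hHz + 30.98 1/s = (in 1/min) 6829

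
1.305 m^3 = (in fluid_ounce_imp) 4.593e+04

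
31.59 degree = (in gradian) 35.1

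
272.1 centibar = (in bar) 2.721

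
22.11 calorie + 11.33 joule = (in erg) 1.038e+09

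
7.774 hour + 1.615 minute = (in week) 0.04643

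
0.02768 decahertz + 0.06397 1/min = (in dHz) 2.779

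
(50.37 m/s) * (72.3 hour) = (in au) 8.764e-05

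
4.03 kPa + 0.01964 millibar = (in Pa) 4032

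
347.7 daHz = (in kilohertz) 3.477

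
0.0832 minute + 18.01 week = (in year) 0.3454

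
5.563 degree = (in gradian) 6.181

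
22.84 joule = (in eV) 1.426e+20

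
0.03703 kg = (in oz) 1.306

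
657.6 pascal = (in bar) 0.006576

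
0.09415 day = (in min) 135.6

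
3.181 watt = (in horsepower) 0.004266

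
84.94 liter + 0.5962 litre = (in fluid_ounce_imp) 3010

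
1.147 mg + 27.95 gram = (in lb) 0.06162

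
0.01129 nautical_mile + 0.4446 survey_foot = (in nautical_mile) 0.01136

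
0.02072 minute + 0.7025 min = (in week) 7.175e-05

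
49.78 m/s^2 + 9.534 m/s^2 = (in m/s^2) 59.31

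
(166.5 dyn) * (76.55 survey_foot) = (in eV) 2.425e+17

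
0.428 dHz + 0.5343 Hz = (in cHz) 57.71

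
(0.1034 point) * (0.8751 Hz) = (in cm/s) 0.003192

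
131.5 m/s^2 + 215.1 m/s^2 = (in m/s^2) 346.6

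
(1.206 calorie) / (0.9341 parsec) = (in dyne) 1.751e-11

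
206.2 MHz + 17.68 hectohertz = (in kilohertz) 2.062e+05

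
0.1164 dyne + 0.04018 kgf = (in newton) 0.394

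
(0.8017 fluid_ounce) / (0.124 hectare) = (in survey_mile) 1.188e-11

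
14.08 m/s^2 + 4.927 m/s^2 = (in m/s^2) 19.01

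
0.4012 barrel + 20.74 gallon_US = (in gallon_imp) 31.3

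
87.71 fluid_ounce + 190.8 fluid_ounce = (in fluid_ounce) 278.5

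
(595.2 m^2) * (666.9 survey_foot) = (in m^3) 1.21e+05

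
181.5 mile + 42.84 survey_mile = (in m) 3.61e+05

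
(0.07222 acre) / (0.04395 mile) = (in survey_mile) 0.002568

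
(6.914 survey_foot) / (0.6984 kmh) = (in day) 0.0001257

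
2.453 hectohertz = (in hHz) 2.453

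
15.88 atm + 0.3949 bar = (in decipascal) 1.649e+07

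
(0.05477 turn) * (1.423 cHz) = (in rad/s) 0.004897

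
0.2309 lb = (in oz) 3.694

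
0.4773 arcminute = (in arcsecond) 28.64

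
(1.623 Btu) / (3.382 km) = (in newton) 0.5063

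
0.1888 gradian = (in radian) 0.002966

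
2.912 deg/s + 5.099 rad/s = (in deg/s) 295.1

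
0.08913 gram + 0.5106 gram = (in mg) 599.7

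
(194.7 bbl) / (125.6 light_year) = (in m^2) 2.605e-17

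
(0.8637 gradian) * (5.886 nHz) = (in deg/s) 4.575e-09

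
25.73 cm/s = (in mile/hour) 0.5756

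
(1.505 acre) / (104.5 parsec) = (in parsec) 6.121e-32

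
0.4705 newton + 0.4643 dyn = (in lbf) 0.1058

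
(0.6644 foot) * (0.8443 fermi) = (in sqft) 1.84e-15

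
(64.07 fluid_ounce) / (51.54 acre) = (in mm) 9.084e-06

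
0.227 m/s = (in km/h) 0.8172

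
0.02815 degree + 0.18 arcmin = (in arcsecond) 112.1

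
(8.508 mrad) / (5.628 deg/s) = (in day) 1.002e-06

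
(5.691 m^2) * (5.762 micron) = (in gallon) 0.008663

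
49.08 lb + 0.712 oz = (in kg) 22.28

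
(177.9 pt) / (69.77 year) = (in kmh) 1.027e-10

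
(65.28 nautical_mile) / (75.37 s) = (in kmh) 5775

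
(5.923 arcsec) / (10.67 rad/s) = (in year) 8.534e-14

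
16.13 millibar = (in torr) 12.1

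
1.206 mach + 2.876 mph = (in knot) 800.7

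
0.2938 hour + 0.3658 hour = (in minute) 39.58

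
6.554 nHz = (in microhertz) 0.006554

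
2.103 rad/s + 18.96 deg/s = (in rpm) 23.24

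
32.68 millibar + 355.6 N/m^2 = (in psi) 0.5256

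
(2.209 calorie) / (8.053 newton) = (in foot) 3.765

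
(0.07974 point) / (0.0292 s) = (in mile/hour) 0.002155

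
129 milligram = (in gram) 0.129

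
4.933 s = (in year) 1.564e-07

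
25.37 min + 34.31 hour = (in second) 1.25e+05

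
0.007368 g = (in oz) 0.0002599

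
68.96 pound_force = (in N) 306.7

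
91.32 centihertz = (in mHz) 913.2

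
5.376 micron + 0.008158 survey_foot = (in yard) 0.002725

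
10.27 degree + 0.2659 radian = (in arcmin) 1530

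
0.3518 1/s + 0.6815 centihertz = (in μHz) 3.586e+05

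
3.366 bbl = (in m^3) 0.5352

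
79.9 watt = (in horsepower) 0.1071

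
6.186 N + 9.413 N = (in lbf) 3.507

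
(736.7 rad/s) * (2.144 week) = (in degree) 5.473e+10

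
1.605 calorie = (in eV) 4.191e+19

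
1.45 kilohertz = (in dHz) 1.45e+04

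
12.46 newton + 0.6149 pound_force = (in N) 15.2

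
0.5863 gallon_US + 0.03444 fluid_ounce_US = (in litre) 2.22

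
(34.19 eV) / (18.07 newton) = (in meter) 3.031e-19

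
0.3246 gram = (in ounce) 0.01145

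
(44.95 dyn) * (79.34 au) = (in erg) 5.335e+16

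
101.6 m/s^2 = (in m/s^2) 101.6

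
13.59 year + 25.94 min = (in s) 4.286e+08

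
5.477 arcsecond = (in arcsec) 5.477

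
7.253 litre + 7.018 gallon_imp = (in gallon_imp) 8.613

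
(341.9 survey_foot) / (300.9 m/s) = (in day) 4.008e-06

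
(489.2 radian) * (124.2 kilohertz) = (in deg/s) 3.481e+09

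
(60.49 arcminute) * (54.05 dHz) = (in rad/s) 0.09511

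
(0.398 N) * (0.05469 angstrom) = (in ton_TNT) 5.202e-22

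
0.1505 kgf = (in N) 1.476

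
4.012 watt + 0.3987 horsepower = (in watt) 301.3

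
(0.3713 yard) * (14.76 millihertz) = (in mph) 0.01121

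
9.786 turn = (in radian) 61.49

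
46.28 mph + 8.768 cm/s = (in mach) 0.06102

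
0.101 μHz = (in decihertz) 1.01e-06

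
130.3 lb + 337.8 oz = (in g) 6.868e+04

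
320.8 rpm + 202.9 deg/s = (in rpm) 354.6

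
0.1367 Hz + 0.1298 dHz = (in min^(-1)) 8.981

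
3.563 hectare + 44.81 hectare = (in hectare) 48.37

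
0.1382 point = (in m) 4.875e-05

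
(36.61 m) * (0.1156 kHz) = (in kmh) 1.524e+04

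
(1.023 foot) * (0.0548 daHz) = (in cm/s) 17.09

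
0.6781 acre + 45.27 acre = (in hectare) 18.59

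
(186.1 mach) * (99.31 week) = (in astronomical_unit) 25.44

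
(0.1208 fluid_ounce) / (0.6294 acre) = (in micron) 0.001403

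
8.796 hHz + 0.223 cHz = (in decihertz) 8796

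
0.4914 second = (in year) 1.558e-08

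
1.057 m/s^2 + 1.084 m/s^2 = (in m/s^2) 2.141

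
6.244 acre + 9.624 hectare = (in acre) 30.03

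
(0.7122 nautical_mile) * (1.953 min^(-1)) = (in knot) 83.46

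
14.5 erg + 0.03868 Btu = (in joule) 40.81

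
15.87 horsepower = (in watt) 1.183e+04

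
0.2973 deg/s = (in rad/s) 0.005189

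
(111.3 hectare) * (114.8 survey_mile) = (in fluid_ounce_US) 6.953e+15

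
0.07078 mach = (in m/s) 24.1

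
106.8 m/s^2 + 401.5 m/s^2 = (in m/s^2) 508.3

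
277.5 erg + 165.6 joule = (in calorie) 39.58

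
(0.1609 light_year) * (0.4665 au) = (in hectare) 1.062e+22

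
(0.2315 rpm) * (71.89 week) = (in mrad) 1.054e+09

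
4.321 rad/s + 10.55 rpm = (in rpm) 51.81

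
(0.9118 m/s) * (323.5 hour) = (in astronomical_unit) 7.098e-06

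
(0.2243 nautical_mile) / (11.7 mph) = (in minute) 1.324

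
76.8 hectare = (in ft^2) 8.267e+06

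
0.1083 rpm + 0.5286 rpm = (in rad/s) 0.0667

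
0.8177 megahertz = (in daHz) 8.177e+04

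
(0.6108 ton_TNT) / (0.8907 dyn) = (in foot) 9.413e+14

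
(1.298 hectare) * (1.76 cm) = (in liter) 2.284e+05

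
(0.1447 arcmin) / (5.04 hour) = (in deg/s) 1.329e-07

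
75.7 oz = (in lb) 4.731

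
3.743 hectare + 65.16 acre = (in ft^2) 3.241e+06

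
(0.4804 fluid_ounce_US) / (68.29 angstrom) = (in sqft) 2.239e+04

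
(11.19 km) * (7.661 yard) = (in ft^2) 8.438e+05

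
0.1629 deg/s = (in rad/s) 0.002843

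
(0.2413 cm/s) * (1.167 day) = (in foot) 798.2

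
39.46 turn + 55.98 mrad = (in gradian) 1.579e+04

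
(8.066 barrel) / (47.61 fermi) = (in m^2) 2.694e+13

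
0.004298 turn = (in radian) 0.02701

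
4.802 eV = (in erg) 7.694e-12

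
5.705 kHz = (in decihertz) 5.705e+04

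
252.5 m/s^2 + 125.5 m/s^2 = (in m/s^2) 378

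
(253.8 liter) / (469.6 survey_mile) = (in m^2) 3.358e-07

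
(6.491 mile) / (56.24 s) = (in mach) 0.5455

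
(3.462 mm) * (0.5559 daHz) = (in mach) 5.652e-05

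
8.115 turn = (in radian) 50.99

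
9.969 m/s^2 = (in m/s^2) 9.969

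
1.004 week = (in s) 6.072e+05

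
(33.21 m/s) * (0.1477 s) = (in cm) 490.5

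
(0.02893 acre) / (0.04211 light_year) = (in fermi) 293.9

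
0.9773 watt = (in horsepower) 0.001311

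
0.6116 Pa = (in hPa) 0.006116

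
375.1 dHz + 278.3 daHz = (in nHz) 2.821e+12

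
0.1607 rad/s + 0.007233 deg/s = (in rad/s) 0.1608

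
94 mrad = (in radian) 0.094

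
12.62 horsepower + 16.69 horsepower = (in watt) 2.186e+04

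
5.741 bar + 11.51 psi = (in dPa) 6.535e+06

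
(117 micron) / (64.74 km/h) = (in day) 7.53e-11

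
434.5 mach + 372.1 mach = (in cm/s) 2.746e+07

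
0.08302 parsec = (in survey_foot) 8.405e+15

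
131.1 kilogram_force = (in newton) 1286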